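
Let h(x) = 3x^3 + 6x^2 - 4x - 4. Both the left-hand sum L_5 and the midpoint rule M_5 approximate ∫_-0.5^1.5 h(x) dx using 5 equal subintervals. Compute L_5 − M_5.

L_5 = -3.59.
M_5 = -1.53.
L_5 − M_5 = -2.06.

-2.06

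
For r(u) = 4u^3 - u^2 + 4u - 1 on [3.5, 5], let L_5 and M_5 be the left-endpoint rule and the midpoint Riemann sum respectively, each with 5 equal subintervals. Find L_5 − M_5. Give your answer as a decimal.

L_5 = 424.425.
M_5 = 471.
L_5 − M_5 = -46.575.

-46.575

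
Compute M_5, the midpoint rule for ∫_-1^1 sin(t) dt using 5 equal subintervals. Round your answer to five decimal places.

Δt = (1 − (-1))/5 = 0.4.
Midpoints: -0.8, -0.4, 0, 0.4, 0.8.
f(-0.8) ≈ -0.71736, f(-0.4) ≈ -0.38942, f(0) ≈ 0.00000, f(0.4) ≈ 0.38942, f(0.8) ≈ 0.71736.
Sum = Δt · [f(-0.8) + f(-0.4) + f(0) + f(0.4) + f(0.8)].
Sum ≈ 0.00000.

0.00000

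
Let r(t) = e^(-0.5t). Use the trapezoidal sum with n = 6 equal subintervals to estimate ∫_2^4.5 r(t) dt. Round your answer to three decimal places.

Δt = (4.5 − 2)/6 = 5/12.
r(2) ≈ 0.368, r(29/12) ≈ 0.299, r(17/6) ≈ 0.243, r(3.25) ≈ 0.197, r(11/3) ≈ 0.160, r(49/12) ≈ 0.130, r(4.5) ≈ 0.105.
T_6 = (Δt/2)·[r(t_0) + 2r(t_1) + ... + 2r(t_{5}) + r(t_6)].
Sum ≈ 0.527.

0.527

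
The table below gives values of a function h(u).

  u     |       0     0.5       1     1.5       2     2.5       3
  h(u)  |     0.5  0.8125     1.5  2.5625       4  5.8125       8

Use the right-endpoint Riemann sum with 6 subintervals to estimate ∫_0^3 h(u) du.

11.34375

Δu = 0.5.
Sum = 0.5·[0.8125 + 1.5 + 2.5625 + 4 + 5.8125 + 8] = 11.34375.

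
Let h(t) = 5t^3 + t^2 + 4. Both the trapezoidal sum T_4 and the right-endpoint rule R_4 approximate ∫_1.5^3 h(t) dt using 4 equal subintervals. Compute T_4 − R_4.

-23.4140625

T_4 ≈ 110.018555.
R_4 ≈ 133.432617.
T_4 − R_4 = -23.4140625.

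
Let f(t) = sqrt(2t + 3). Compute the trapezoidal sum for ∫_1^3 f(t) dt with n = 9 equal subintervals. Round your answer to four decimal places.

5.2728

Δt = (3 − 1)/9 = 2/9.
f(1) ≈ 2.2361, f(11/9) ≈ 2.3333, f(13/9) ≈ 2.4267, f(5/3) ≈ 2.5166, f(17/9) ≈ 2.6034, f(19/9) ≈ 2.6874, f(7/3) ≈ 2.7689, f(23/9) ≈ 2.8480, f(25/9) ≈ 2.9250, f(3) ≈ 3.0000.
T_9 = (Δt/2)·[f(t_0) + 2f(t_1) + ... + 2f(t_{8}) + f(t_9)].
Sum ≈ 5.2728.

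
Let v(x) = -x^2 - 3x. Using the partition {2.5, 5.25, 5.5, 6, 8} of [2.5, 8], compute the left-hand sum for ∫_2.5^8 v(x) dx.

-180.015625

Subinterval widths: 2.75, 0.25, 0.5, 2.
Left endpoints: 2.5, 5.25, 5.5, 6.
v(2.5) = -13.75, v(5.25) = -43.3125, v(5.5) = -46.75, v(6) = -54.
Sum = Σ Δx_i · v(x_i).
Sum = -180.015625.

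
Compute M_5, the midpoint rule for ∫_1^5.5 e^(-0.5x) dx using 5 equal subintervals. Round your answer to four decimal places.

Δx = (5.5 − 1)/5 = 0.9.
Midpoints: 1.45, 2.35, 3.25, 4.15, 5.05.
f(1.45) ≈ 0.4843, f(2.35) ≈ 0.3088, f(3.25) ≈ 0.1969, f(4.15) ≈ 0.1256, f(5.05) ≈ 0.0801.
Sum = Δx · [f(1.45) + f(2.35) + f(3.25) + f(4.15) + f(5.05)].
Sum ≈ 1.0761.

1.0761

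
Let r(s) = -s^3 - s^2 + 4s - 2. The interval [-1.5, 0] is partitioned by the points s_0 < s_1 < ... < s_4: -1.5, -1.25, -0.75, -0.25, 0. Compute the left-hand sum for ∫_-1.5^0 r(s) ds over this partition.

Subinterval widths: 0.25, 0.5, 0.5, 0.25.
Left endpoints: -1.5, -1.25, -0.75, -0.25.
r(-1.5) = -6.875, r(-1.25) = -6.609375, r(-0.75) = -5.140625, r(-0.25) = -3.046875.
Sum = Σ Δs_i · r(s_i).
Sum = -8.35546875.

-8.35546875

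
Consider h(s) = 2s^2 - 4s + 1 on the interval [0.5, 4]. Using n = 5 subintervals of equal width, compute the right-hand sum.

21.28

Δs = (4 − 0.5)/5 = 0.7.
Right endpoints: 1.2, 1.9, 2.6, 3.3, 4.
h(1.2) = -0.92, h(1.9) = 0.62, h(2.6) = 4.12, h(3.3) = 9.58, h(4) = 17.
Sum = Δs · [h(1.2) + h(1.9) + h(2.6) + h(3.3) + h(4)].
Sum = 21.28.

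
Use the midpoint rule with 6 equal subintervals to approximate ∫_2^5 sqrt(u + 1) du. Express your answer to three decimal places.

6.335

Δu = (5 − 2)/6 = 0.5.
Midpoints: 2.25, 2.75, 3.25, 3.75, 4.25, 4.75.
f(2.25) ≈ 1.803, f(2.75) ≈ 1.936, f(3.25) ≈ 2.062, f(3.75) ≈ 2.179, f(4.25) ≈ 2.291, f(4.75) ≈ 2.398.
Sum = Δu · [f(2.25) + f(2.75) + f(3.25) + ...].
Sum ≈ 6.335.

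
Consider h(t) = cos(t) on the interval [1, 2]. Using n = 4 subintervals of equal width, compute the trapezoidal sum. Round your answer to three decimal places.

Δt = (2 − 1)/4 = 0.25.
h(1) ≈ 0.540, h(1.25) ≈ 0.315, h(1.5) ≈ 0.071, h(1.75) ≈ -0.178, h(2) ≈ -0.416.
T_4 = (Δt/2)·[h(t_0) + 2h(t_1) + 2h(t_2) + 2h(t_3) + h(t_4)].
Sum ≈ 0.067.

0.067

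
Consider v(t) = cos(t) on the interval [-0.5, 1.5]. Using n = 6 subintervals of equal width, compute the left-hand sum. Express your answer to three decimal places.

Δt = (1.5 − (-0.5))/6 = 1/3.
Left endpoints: -0.5, -1/6, 1/6, 0.5, 5/6, 7/6.
v(-0.5) ≈ 0.878, v(-1/6) ≈ 0.986, v(1/6) ≈ 0.986, v(0.5) ≈ 0.878, v(5/6) ≈ 0.672, v(7/6) ≈ 0.393.
Sum = Δt · [v(-0.5) + v(-1/6) + v(1/6) + ...].
Sum ≈ 1.598.

1.598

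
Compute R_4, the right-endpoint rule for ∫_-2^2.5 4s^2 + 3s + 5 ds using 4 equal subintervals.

73.828125

Δs = (2.5 − (-2))/4 = 1.125.
Right endpoints: -0.875, 0.25, 1.375, 2.5.
f(-0.875) = 5.4375, f(0.25) = 6, f(1.375) = 16.6875, f(2.5) = 37.5.
Sum = Δs · [f(-0.875) + f(0.25) + f(1.375) + f(2.5)].
Sum = 73.828125.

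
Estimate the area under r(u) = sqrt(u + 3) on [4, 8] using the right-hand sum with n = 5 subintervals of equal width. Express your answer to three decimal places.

Δu = (8 − 4)/5 = 0.8.
Right endpoints: 4.8, 5.6, 6.4, 7.2, 8.
r(4.8) ≈ 2.793, r(5.6) ≈ 2.933, r(6.4) ≈ 3.066, r(7.2) ≈ 3.194, r(8) ≈ 3.317.
Sum = Δu · [r(4.8) + r(5.6) + r(6.4) + r(7.2) + r(8)].
Sum ≈ 12.241.

12.241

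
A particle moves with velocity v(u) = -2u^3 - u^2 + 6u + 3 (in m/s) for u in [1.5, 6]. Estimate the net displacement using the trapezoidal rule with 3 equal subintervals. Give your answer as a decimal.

-641.25

Δu = (6 − 1.5)/3 = 1.5.
v(1.5) = 3, v(3) = -42, v(4.5) = -172.5, v(6) = -429.
T_3 = (Δu/2)·[v(u_0) + 2v(u_1) + 2v(u_2) + v(u_3)].
Sum = -641.25.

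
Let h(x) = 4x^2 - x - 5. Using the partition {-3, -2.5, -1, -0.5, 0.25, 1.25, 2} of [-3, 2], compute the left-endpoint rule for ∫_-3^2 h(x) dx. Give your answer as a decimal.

Subinterval widths: 0.5, 1.5, 0.5, 0.75, 1, 0.75.
Left endpoints: -3, -2.5, -1, -0.5, 0.25, 1.25.
h(-3) = 34, h(-2.5) = 22.5, h(-1) = 0, h(-0.5) = -3.5, h(0.25) = -5, h(1.25) = 0.
Sum = Σ Δx_i · h(x_i).
Sum = 43.125.

43.125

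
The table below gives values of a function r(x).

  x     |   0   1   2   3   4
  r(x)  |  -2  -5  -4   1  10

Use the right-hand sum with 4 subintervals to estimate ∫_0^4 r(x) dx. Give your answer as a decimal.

2

Δx = 1.
Sum = 1·[(-5) + (-4) + 1 + 10] = 2.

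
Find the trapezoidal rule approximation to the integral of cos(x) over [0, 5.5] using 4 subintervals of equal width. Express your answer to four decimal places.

-0.5907

Δx = (5.5 − 0)/4 = 1.375.
f(0) ≈ 1.0000, f(1.375) ≈ 0.1945, f(2.75) ≈ -0.9243, f(4.125) ≈ -0.5542, f(5.5) ≈ 0.7087.
T_4 = (Δx/2)·[f(x_0) + 2f(x_1) + 2f(x_2) + 2f(x_3) + f(x_4)].
Sum ≈ -0.5907.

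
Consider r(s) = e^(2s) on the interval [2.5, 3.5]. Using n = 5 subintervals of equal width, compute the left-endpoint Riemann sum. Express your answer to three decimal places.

Δs = (3.5 − 2.5)/5 = 0.2.
Left endpoints: 2.5, 2.7, 2.9, 3.1, 3.3.
r(2.5) ≈ 148.413, r(2.7) ≈ 221.406, r(2.9) ≈ 330.300, r(3.1) ≈ 492.749, r(3.3) ≈ 735.095.
Sum = Δs · [r(2.5) + r(2.7) + r(2.9) + r(3.1) + r(3.3)].
Sum ≈ 385.593.

385.593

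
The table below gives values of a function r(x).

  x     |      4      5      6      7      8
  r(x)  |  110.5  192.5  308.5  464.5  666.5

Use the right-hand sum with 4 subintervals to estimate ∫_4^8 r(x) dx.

1632

Δx = 1.
Sum = 1·[192.5 + 308.5 + 464.5 + 666.5] = 1632.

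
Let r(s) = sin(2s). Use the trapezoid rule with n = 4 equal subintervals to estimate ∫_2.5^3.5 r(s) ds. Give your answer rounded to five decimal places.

-0.23020

Δs = (3.5 − 2.5)/4 = 0.25.
r(2.5) ≈ -0.95892, r(2.75) ≈ -0.70554, r(3) ≈ -0.27942, r(3.25) ≈ 0.21512, r(3.5) ≈ 0.65699.
T_4 = (Δs/2)·[r(s_0) + 2r(s_1) + 2r(s_2) + 2r(s_3) + r(s_4)].
Sum ≈ -0.23020.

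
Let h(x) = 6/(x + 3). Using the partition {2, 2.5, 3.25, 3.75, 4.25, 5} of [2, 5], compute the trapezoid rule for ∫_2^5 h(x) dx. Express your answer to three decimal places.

Subinterval widths: 0.5, 0.75, 0.5, 0.5, 0.75.
h(2) = 1.2, h(2.5) = 12/11, h(3.25) = 0.96, h(3.75) = 8/9, h(4.25) = 24/29, h(5) = 0.75.
On each subinterval the trapezoid contributes (Δx_i/2)·[h(x_{i-1}) + h(x_i)].
Sum ≈ 2.825.

2.825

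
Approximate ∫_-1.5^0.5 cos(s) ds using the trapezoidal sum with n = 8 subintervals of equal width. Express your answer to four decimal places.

Δs = (0.5 − (-1.5))/8 = 0.25.
f(-1.5) ≈ 0.0707, f(-1.25) ≈ 0.3153, f(-1) ≈ 0.5403, f(-0.75) ≈ 0.7317, f(-0.5) ≈ 0.8776, f(-0.25) ≈ 0.9689, f(0) ≈ 1.0000, f(0.25) ≈ 0.9689, f(0.5) ≈ 0.8776.
T_8 = (Δs/2)·[f(s_0) + 2f(s_1) + ... + 2f(s_{7}) + f(s_8)].
Sum ≈ 1.4692.

1.4692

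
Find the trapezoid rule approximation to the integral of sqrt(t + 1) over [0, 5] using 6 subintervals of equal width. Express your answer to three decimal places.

Δt = (5 − 0)/6 = 5/6.
f(0) ≈ 1.000, f(5/6) ≈ 1.354, f(5/3) ≈ 1.633, f(2.5) ≈ 1.871, f(10/3) ≈ 2.082, f(25/6) ≈ 2.273, f(5) ≈ 2.449.
T_6 = (Δt/2)·[f(t_0) + 2f(t_1) + ... + 2f(t_{5}) + f(t_6)].
Sum ≈ 9.114.

9.114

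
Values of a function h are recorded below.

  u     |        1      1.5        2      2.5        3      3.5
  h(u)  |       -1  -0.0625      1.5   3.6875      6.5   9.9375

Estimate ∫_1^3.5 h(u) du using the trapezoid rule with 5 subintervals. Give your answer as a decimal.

8.046875

Δu = 0.5.
T_5 = (0.5/2)·[(-1) + 2·(-0.0625) + 2·1.5 + 2·3.6875 + 2·6.5 + 9.9375] = 8.046875.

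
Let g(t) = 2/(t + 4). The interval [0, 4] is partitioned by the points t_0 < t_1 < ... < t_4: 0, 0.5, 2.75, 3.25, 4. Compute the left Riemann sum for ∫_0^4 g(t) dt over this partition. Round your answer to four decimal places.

1.6050

Subinterval widths: 0.5, 2.25, 0.5, 0.75.
Left endpoints: 0, 0.5, 2.75, 3.25.
g(0) = 0.5, g(0.5) = 4/9, g(2.75) = 8/27, g(3.25) = 8/29.
Sum = Σ Δt_i · g(t_i).
Sum ≈ 1.6050.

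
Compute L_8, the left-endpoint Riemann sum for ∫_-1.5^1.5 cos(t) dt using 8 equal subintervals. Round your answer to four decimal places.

Δt = (1.5 − (-1.5))/8 = 0.375.
Left endpoints: -1.5, -1.125, -0.75, -0.375, 0, 0.375, 0.75, 1.125.
f(-1.5) ≈ 0.0707, f(-1.125) ≈ 0.4312, f(-0.75) ≈ 0.7317, f(-0.375) ≈ 0.9305, f(0) ≈ 1.0000, f(0.375) ≈ 0.9305, f(0.75) ≈ 0.7317, f(1.125) ≈ 0.4312.
Sum = Δt · [f(-1.5) + f(-1.125) + f(-0.75) + ...].
Sum ≈ 1.9716.

1.9716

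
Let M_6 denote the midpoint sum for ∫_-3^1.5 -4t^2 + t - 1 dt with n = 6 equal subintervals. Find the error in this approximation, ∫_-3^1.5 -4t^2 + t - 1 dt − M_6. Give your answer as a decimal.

-0.84375

Exact integral: ∫_-3^1.5 f(t) dt = -48.375.
M_6 = -47.53125.
Error = -48.375 − (-47.53125) = -0.84375.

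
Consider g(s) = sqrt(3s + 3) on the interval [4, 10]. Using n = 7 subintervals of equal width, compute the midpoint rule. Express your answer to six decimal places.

Δs = (10 − 4)/7 = 6/7.
Midpoints: 31/7, 37/7, 43/7, 7, 55/7, 61/7, 67/7.
g(31/7) ≈ 4.035556, g(37/7) ≈ 4.342481, g(43/7) ≈ 4.629100, g(7) ≈ 4.898979, g(55/7) ≈ 5.154748, g(61/7) ≈ 5.398412, g(67/7) ≈ 5.631544.
Sum = Δs · [g(31/7) + g(37/7) + g(43/7) + ...].
Sum ≈ 29.220704.

29.220704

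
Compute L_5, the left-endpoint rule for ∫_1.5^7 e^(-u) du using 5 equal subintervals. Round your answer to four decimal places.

Δu = (7 − 1.5)/5 = 1.1.
Left endpoints: 1.5, 2.6, 3.7, 4.8, 5.9.
f(1.5) ≈ 0.2231, f(2.6) ≈ 0.0743, f(3.7) ≈ 0.0247, f(4.8) ≈ 0.0082, f(5.9) ≈ 0.0027.
Sum = Δu · [f(1.5) + f(2.6) + f(3.7) + f(4.8) + f(5.9)].
Sum ≈ 0.3664.

0.3664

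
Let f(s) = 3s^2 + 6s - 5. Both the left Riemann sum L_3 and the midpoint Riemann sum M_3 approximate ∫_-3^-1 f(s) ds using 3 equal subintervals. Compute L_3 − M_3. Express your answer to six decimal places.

4.666667

L_3 ≈ -3.55555556.
M_3 ≈ -8.22222222.
L_3 − M_3 ≈ 4.666667.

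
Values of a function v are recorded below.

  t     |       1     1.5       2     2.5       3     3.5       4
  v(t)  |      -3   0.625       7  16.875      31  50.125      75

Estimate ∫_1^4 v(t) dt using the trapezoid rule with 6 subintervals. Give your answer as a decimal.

70.8125

Δt = 0.5.
T_6 = (0.5/2)·[(-3) + 2·0.625 + 2·7 + 2·16.875 + 2·31 + 2·50.125 + 75] = 70.8125.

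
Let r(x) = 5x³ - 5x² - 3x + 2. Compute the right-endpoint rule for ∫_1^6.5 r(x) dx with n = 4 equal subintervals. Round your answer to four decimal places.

2599.4268

Δx = (6.5 − 1)/4 = 1.375.
Right endpoints: 2.375, 3.75, 5.125, 6.5.
r(2.375) = 17231/512, r(3.75) = 184.109375, r(5.125) = 270517/512, r(6.5) = 1144.375.
Sum = Δx · [r(2.375) + r(3.75) + r(5.125) + r(6.5)].
Sum ≈ 2599.4268.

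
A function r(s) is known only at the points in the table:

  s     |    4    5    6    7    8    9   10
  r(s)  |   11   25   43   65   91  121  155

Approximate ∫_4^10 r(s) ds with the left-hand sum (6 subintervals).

Δs = 1.
Sum = 1·[11 + 25 + 43 + 65 + 91 + 121] = 356.

356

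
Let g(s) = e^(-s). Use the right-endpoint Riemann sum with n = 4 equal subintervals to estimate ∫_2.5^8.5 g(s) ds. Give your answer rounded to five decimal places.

Δs = (8.5 − 2.5)/4 = 1.5.
Right endpoints: 4, 5.5, 7, 8.5.
g(4) ≈ 0.01832, g(5.5) ≈ 0.00409, g(7) ≈ 0.00091, g(8.5) ≈ 0.00020.
Sum = Δs · [g(4) + g(5.5) + g(7) + g(8.5)].
Sum ≈ 0.03528.

0.03528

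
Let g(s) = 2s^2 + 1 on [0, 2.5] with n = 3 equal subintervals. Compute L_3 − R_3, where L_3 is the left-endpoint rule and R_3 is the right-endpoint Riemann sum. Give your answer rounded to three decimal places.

-10.417

L_3 ≈ 8.28704.
R_3 ≈ 18.70370.
L_3 − R_3 ≈ -10.417.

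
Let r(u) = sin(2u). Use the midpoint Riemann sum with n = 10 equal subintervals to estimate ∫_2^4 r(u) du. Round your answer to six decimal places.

Δu = (4 − 2)/10 = 0.2.
Midpoints: 2.1, 2.3, 2.5, 2.7, 2.9, 3.1, 3.3, 3.5, 3.7, 3.9.
r(2.1) ≈ -0.871576, r(2.3) ≈ -0.993691, r(2.5) ≈ -0.958924, r(2.7) ≈ -0.772764, r(2.9) ≈ -0.464602, r(3.1) ≈ -0.083089, r(3.3) ≈ 0.311541, r(3.5) ≈ 0.656987, r(3.7) ≈ 0.898708, r(3.9) ≈ 0.998543.
Sum = Δu · [r(2.1) + r(2.3) + r(2.5) + ...].
Sum ≈ -0.255774.

-0.255774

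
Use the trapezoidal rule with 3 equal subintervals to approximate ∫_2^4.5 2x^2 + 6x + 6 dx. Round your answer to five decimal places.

119.74537

Δx = (4.5 − 2)/3 = 5/6.
f(2) = 26, f(17/6) = 703/18, f(11/3) = 494/9, f(4.5) = 73.5.
T_3 = (Δx/2)·[f(x_0) + 2f(x_1) + 2f(x_2) + f(x_3)].
Sum ≈ 119.74537.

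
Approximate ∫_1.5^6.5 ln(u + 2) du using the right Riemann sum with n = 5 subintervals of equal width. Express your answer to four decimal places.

Δu = (6.5 − 1.5)/5 = 1.
Right endpoints: 2.5, 3.5, 4.5, 5.5, 6.5.
f(2.5) ≈ 1.5041, f(3.5) ≈ 1.7047, f(4.5) ≈ 1.8718, f(5.5) ≈ 2.0149, f(6.5) ≈ 2.1401.
Sum = Δu · [f(2.5) + f(3.5) + f(4.5) + f(5.5) + f(6.5)].
Sum ≈ 9.2356.

9.2356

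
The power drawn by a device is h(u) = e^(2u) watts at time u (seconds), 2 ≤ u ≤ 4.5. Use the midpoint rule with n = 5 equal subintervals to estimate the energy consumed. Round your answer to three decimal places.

3861.331

Δu = (4.5 − 2)/5 = 0.5.
Midpoints: 2.25, 2.75, 3.25, 3.75, 4.25.
h(2.25) ≈ 90.017, h(2.75) ≈ 244.692, h(3.25) ≈ 665.142, h(3.75) ≈ 1808.042, h(4.25) ≈ 4914.769.
Sum = Δu · [h(2.25) + h(2.75) + h(3.25) + h(3.75) + h(4.25)].
Sum ≈ 3861.331.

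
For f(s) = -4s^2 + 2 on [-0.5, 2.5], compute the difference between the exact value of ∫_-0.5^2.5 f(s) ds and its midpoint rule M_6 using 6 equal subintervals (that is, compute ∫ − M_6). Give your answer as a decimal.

-0.25

Exact integral: ∫_-0.5^2.5 f(s) ds = -15.
M_6 = -14.75.
Error = -15 − (-14.75) = -0.25.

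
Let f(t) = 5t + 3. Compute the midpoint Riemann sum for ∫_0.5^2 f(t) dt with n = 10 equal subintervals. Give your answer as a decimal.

Δt = (2 − 0.5)/10 = 0.15.
Midpoints: 0.575, 0.725, 0.875, 1.025, 1.175, 1.325, 1.475, 1.625, 1.775, 1.925.
f(0.575) = 5.875, f(0.725) = 6.625, f(0.875) = 7.375, f(1.025) = 8.125, f(1.175) = 8.875, f(1.325) = 9.625, f(1.475) = 10.375, f(1.625) = 11.125, f(1.775) = 11.875, f(1.925) = 12.625.
Sum = Δt · [f(0.575) + f(0.725) + f(0.875) + ...].
Sum = 13.875.

13.875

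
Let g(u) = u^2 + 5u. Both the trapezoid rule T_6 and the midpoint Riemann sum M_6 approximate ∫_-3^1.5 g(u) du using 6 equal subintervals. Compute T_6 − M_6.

T_6 = -6.328125.
M_6 = -6.9609375.
T_6 − M_6 = 0.6328125.

0.6328125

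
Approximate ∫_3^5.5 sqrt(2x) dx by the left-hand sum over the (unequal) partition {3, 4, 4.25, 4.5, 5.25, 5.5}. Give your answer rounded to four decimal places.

6.9456

Subinterval widths: 1, 0.25, 0.25, 0.75, 0.25.
Left endpoints: 3, 4, 4.25, 4.5, 5.25.
f(3) ≈ 2.4495, f(4) ≈ 2.8284, f(4.25) ≈ 2.9155, f(4.5) ≈ 3.0000, f(5.25) ≈ 3.2404.
Sum = Σ Δx_i · f(x_i).
Sum ≈ 6.9456.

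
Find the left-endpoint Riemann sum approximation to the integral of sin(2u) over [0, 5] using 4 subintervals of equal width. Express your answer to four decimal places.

0.7219

Δu = (5 − 0)/4 = 1.25.
Left endpoints: 0, 1.25, 2.5, 3.75.
f(0) ≈ 0.0000, f(1.25) ≈ 0.5985, f(2.5) ≈ -0.9589, f(3.75) ≈ 0.9380.
Sum = Δu · [f(0) + f(1.25) + f(2.5) + f(3.75)].
Sum ≈ 0.7219.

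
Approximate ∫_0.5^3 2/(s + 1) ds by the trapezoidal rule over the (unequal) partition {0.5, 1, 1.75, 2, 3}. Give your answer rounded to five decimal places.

1.98864

Subinterval widths: 0.5, 0.75, 0.25, 1.
f(0.5) = 4/3, f(1) = 1, f(1.75) = 8/11, f(2) = 2/3, f(3) = 0.5.
On each subinterval the trapezoid contributes (Δs_i/2)·[f(s_{i-1}) + f(s_i)].
Sum ≈ 1.98864.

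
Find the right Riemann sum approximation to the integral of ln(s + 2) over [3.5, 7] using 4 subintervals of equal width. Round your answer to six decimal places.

Δs = (7 − 3.5)/4 = 0.875.
Right endpoints: 4.375, 5.25, 6.125, 7.
f(4.375) ≈ 1.852384, f(5.25) ≈ 1.981001, f(6.125) ≈ 2.094946, f(7) ≈ 2.197225.
Sum = Δs · [f(4.375) + f(5.25) + f(6.125) + f(7)].
Sum ≈ 7.109861.

7.109861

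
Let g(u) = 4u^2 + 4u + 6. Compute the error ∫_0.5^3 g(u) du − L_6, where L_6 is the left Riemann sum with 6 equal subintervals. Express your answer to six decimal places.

9.085648

Exact integral: ∫_0.5^3 g(u) du ≈ 68.33333333.
L_6 ≈ 59.24768519.
Error ≈ 68.33333333 − 59.24768519 ≈ 9.085648.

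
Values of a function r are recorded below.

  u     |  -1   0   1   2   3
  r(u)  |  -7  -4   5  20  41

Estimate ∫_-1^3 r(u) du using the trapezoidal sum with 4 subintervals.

38

Δu = 1.
T_4 = (1/2)·[(-7) + 2·(-4) + 2·5 + 2·20 + 41] = 38.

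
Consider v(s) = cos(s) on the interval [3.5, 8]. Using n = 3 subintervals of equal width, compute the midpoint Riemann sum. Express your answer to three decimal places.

1.475

Δs = (8 − 3.5)/3 = 1.5.
Midpoints: 4.25, 5.75, 7.25.
v(4.25) ≈ -0.446, v(5.75) ≈ 0.861, v(7.25) ≈ 0.568.
Sum = Δs · [v(4.25) + v(5.75) + v(7.25)].
Sum ≈ 1.475.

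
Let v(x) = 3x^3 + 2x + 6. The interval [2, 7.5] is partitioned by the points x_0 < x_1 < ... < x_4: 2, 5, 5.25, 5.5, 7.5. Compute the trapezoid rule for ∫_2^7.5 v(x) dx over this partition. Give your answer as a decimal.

Subinterval widths: 3, 0.25, 0.25, 2.
v(2) = 34, v(5) = 391, v(5.25) = 450.609375, v(5.5) = 516.125, v(7.5) = 1286.625.
On each subinterval the trapezoid contributes (Δx_i/2)·[v(x_{i-1}) + v(x_i)].
Sum = 2666.29296875.

2666.29296875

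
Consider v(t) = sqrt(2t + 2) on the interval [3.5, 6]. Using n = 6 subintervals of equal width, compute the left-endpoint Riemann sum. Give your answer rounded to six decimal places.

Δt = (6 − 3.5)/6 = 5/12.
Left endpoints: 3.5, 47/12, 13/3, 4.75, 31/6, 67/12.
v(3.5) ≈ 3.000000, v(47/12) ≈ 3.135815, v(13/3) ≈ 3.265986, v(4.75) ≈ 3.391165, v(31/6) ≈ 3.511885, v(67/12) ≈ 3.628590.
Sum = Δt · [v(3.5) + v(47/12) + v(13/3) + ...].
Sum ≈ 8.305600.

8.305600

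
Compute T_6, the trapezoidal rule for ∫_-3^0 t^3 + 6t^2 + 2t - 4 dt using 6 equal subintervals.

12.9375

Δt = (0 − (-3))/6 = 0.5.
f(-3) = 17, f(-2.5) = 12.875, f(-2) = 8, f(-1.5) = 3.125, f(-1) = -1, f(-0.5) = -3.625, f(0) = -4.
T_6 = (Δt/2)·[f(t_0) + 2f(t_1) + ... + 2f(t_{5}) + f(t_6)].
Sum = 12.9375.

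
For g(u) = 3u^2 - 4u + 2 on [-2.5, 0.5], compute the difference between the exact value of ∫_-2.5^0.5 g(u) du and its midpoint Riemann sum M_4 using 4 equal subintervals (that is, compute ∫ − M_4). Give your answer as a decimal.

Exact integral: ∫_-2.5^0.5 g(u) du = 33.75.
M_4 = 33.328125.
Error = 33.75 − 33.328125 = 0.421875.

0.421875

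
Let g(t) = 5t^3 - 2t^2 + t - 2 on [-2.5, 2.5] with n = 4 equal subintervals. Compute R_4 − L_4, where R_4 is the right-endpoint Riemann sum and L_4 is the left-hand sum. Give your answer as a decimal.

201.5625

R_4 = 67.34375.
L_4 = -134.21875.
R_4 − L_4 = 201.5625.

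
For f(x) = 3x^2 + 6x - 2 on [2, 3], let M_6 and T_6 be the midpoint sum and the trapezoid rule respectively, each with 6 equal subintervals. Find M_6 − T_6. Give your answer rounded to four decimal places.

-0.0208

M_6 ≈ 31.993056.
T_6 ≈ 32.013889.
M_6 − T_6 ≈ -0.0208.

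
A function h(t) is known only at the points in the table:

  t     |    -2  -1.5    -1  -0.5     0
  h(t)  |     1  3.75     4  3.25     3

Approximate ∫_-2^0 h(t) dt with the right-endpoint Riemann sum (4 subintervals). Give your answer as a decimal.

7

Δt = 0.5.
Sum = 0.5·[3.75 + 4 + 3.25 + 3] = 7.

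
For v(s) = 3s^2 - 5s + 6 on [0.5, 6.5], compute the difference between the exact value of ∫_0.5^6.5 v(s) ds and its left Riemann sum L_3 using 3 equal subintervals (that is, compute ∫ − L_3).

Exact integral: ∫_0.5^6.5 v(s) ds = 205.5.
L_3 = 121.5.
Error = 205.5 − 121.5 = 84.

84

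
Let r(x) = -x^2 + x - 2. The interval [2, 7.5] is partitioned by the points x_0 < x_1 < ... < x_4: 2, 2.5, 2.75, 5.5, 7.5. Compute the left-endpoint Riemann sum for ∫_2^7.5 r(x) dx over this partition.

-75.671875

Subinterval widths: 0.5, 0.25, 2.75, 2.
Left endpoints: 2, 2.5, 2.75, 5.5.
r(2) = -4, r(2.5) = -5.75, r(2.75) = -6.8125, r(5.5) = -26.75.
Sum = Σ Δx_i · r(x_i).
Sum = -75.671875.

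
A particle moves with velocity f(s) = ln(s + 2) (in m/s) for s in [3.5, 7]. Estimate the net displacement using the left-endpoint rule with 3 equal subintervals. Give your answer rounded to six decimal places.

Δs = (7 − 3.5)/3 = 7/6.
Left endpoints: 3.5, 14/3, 35/6.
f(3.5) ≈ 1.704748, f(14/3) ≈ 1.897120, f(35/6) ≈ 2.058388.
Sum = Δs · [f(3.5) + f(14/3) + f(35/6)].
Sum ≈ 6.603632.

6.603632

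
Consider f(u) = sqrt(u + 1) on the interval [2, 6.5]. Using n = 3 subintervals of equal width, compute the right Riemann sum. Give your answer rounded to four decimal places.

10.9641

Δu = (6.5 − 2)/3 = 1.5.
Right endpoints: 3.5, 5, 6.5.
f(3.5) ≈ 2.1213, f(5) ≈ 2.4495, f(6.5) ≈ 2.7386.
Sum = Δu · [f(3.5) + f(5) + f(6.5)].
Sum ≈ 10.9641.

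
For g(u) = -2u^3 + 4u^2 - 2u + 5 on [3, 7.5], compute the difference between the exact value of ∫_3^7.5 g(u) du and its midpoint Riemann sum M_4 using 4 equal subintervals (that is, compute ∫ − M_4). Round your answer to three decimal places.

-13.052

Exact integral: ∫_3^7.5 g(u) du = -1039.78125.
M_4 ≈ -1026.72949.
Error ≈ -1039.78125 − (-1026.72949) ≈ -13.052.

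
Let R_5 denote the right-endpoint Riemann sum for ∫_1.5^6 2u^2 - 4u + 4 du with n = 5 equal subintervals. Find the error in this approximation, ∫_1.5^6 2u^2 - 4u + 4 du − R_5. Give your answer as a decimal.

-23.49

Exact integral: ∫_1.5^6 f(u) du = 92.25.
R_5 = 115.74.
Error = 92.25 − 115.74 = -23.49.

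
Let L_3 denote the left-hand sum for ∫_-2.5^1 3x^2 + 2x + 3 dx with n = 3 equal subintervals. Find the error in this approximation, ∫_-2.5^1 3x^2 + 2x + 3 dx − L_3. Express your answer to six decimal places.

Exact integral: ∫_-2.5^1 f(x) dx = 21.875.
L_3 ≈ 29.36111111.
Error ≈ 21.875 − 29.36111111 ≈ -7.486111.

-7.486111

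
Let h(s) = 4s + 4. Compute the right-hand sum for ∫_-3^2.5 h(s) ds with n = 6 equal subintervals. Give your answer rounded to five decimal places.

26.58333

Δs = (2.5 − (-3))/6 = 11/12.
Right endpoints: -25/12, -7/6, -0.25, 2/3, 19/12, 2.5.
h(-25/12) = -13/3, h(-7/6) = -2/3, h(-0.25) = 3, h(2/3) = 20/3, h(19/12) = 31/3, h(2.5) = 14.
Sum = Δs · [h(-25/12) + h(-7/6) + h(-0.25) + ...].
Sum ≈ 26.58333.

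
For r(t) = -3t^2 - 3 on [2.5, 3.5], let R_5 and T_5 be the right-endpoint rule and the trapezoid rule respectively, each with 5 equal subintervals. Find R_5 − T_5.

R_5 = -32.07.
T_5 = -30.27.
R_5 − T_5 = -1.8.

-1.8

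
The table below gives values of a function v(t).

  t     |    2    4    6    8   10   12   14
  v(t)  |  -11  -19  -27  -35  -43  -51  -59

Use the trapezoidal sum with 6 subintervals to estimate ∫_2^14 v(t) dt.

Δt = 2.
T_6 = (2/2)·[(-11) + 2·(-19) + 2·(-27) + 2·(-35) + 2·(-43) + 2·(-51) + (-59)] = -420.

-420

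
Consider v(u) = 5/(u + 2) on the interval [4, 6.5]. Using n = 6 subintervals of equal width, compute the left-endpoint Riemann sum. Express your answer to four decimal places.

Δu = (6.5 − 4)/6 = 5/12.
Left endpoints: 4, 53/12, 29/6, 5.25, 17/3, 73/12.
v(4) = 5/6, v(53/12) = 60/77, v(29/6) = 30/41, v(5.25) = 20/29, v(17/3) = 15/23, v(73/12) = 60/97.
Sum = Δu · [v(4) + v(53/12) + v(29/6) + ...].
Sum ≈ 1.7936.

1.7936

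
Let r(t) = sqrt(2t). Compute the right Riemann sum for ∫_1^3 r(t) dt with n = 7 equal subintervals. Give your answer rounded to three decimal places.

4.102

Δt = (3 − 1)/7 = 2/7.
Right endpoints: 9/7, 11/7, 13/7, 15/7, 17/7, 19/7, 3.
r(9/7) ≈ 1.604, r(11/7) ≈ 1.773, r(13/7) ≈ 1.927, r(15/7) ≈ 2.070, r(17/7) ≈ 2.204, r(19/7) ≈ 2.330, r(3) ≈ 2.449.
Sum = Δt · [r(9/7) + r(11/7) + r(13/7) + ...].
Sum ≈ 4.102.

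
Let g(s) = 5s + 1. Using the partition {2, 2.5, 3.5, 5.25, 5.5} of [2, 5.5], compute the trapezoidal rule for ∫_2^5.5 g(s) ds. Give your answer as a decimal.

Subinterval widths: 0.5, 1, 1.75, 0.25.
g(2) = 11, g(2.5) = 13.5, g(3.5) = 18.5, g(5.25) = 27.25, g(5.5) = 28.5.
On each subinterval the trapezoid contributes (Δs_i/2)·[g(s_{i-1}) + g(s_i)].
Sum = 69.125.

69.125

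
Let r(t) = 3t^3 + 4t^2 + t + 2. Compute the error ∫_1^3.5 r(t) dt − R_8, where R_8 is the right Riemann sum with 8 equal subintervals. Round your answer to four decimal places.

Exact integral: ∫_1^3.5 r(t) dt ≈ 178.255208.
R_8 ≈ 206.292725.
Error ≈ 178.255208 − 206.292725 ≈ -28.0375.

-28.0375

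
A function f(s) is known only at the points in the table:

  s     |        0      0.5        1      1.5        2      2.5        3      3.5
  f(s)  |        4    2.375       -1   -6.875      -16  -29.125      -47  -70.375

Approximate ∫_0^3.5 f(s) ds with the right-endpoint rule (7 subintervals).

-84

Δs = 0.5.
Sum = 0.5·[2.375 + (-1) + (-6.875) + (-16) + (-29.125) + (-47) + (-70.375)] = -84.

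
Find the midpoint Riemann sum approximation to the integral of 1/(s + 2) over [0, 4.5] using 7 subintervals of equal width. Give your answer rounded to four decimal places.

1.1748

Δs = (4.5 − 0)/7 = 9/14.
Midpoints: 9/28, 27/28, 45/28, 2.25, 81/28, 99/28, 117/28.
f(9/28) = 28/65, f(27/28) = 28/83, f(45/28) = 28/101, f(2.25) = 4/17, f(81/28) = 28/137, f(99/28) = 28/155, f(117/28) = 28/173.
Sum = Δs · [f(9/28) + f(27/28) + f(45/28) + ...].
Sum ≈ 1.1748.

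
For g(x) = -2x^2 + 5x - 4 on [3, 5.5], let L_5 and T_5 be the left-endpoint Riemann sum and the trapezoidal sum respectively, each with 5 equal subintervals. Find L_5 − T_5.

L_5 = -42.5.
T_5 = -50.
L_5 − T_5 = 7.5.

7.5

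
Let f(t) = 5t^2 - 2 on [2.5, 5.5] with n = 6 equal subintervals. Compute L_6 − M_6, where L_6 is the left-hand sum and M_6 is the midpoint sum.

-29.0625

L_6 = 215.875.
M_6 = 244.9375.
L_6 − M_6 = -29.0625.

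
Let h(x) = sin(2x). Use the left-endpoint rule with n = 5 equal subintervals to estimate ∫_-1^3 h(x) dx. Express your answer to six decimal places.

Δx = (3 − (-1))/5 = 0.8.
Left endpoints: -1, -0.2, 0.6, 1.4, 2.2.
h(-1) ≈ -0.909297, h(-0.2) ≈ -0.389418, h(0.6) ≈ 0.932039, h(1.4) ≈ 0.334988, h(2.2) ≈ -0.951602.
Sum = Δx · [h(-1) + h(-0.2) + h(0.6) + h(1.4) + h(2.2)].
Sum ≈ -0.786632.

-0.786632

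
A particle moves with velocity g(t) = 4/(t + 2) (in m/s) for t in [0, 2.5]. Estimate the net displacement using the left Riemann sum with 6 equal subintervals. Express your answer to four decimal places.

3.4868

Δt = (2.5 − 0)/6 = 5/12.
Left endpoints: 0, 5/12, 5/6, 1.25, 5/3, 25/12.
g(0) = 2, g(5/12) = 48/29, g(5/6) = 24/17, g(1.25) = 16/13, g(5/3) = 12/11, g(25/12) = 48/49.
Sum = Δt · [g(0) + g(5/12) + g(5/6) + ...].
Sum ≈ 3.4868.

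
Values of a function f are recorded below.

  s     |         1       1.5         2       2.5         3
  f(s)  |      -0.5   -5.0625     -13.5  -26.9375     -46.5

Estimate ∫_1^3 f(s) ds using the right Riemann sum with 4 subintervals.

Δs = 0.5.
Sum = 0.5·[(-5.0625) + (-13.5) + (-26.9375) + (-46.5)] = -46.

-46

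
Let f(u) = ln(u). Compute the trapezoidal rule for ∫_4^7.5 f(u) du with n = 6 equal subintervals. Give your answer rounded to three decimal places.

6.063

Δu = (7.5 − 4)/6 = 7/12.
f(4) ≈ 1.386, f(55/12) ≈ 1.522, f(31/6) ≈ 1.642, f(5.75) ≈ 1.749, f(19/3) ≈ 1.846, f(83/12) ≈ 1.934, f(7.5) ≈ 2.015.
T_6 = (Δu/2)·[f(u_0) + 2f(u_1) + ... + 2f(u_{5}) + f(u_6)].
Sum ≈ 6.063.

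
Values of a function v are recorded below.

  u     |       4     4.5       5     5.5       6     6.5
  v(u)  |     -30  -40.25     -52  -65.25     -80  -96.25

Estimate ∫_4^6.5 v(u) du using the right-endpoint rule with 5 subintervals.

-166.875

Δu = 0.5.
Sum = 0.5·[(-40.25) + (-52) + (-65.25) + (-80) + (-96.25)] = -166.875.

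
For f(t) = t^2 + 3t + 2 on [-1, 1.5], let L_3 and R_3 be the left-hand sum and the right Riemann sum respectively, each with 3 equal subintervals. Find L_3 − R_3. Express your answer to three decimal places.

-7.292

L_3 ≈ 4.97685.
R_3 ≈ 12.26852.
L_3 − R_3 ≈ -7.292.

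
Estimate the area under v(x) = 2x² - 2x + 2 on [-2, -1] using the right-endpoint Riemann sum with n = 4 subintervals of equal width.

Δx = (-1 − (-2))/4 = 0.25.
Right endpoints: -1.75, -1.5, -1.25, -1.
v(-1.75) = 11.625, v(-1.5) = 9.5, v(-1.25) = 7.625, v(-1) = 6.
Sum = Δx · [v(-1.75) + v(-1.5) + v(-1.25) + v(-1)].
Sum = 8.6875.

8.6875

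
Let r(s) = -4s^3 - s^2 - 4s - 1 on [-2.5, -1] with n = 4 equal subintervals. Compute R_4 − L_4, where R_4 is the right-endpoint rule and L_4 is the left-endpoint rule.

-22.21875

R_4 = 31.78125.
L_4 = 54.
R_4 − L_4 = -22.21875.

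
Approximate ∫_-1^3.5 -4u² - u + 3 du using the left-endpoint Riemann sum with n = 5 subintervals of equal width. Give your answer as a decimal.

-30.78

Δu = (3.5 − (-1))/5 = 0.9.
Left endpoints: -1, -0.1, 0.8, 1.7, 2.6.
f(-1) = 0, f(-0.1) = 3.06, f(0.8) = -0.36, f(1.7) = -10.26, f(2.6) = -26.64.
Sum = Δu · [f(-1) + f(-0.1) + f(0.8) + f(1.7) + f(2.6)].
Sum = -30.78.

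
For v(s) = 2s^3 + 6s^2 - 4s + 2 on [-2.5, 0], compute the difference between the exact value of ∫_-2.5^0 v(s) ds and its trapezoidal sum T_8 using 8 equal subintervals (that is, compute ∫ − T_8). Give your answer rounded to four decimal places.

Exact integral: ∫_-2.5^0 v(s) ds = 29.21875.
T_8 ≈ 29.157715.
Error ≈ 29.21875 − 29.157715 ≈ 0.0610.

0.0610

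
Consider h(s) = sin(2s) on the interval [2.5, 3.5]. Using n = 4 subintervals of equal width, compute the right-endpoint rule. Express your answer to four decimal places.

Δs = (3.5 − 2.5)/4 = 0.25.
Right endpoints: 2.75, 3, 3.25, 3.5.
h(2.75) ≈ -0.7055, h(3) ≈ -0.2794, h(3.25) ≈ 0.2151, h(3.5) ≈ 0.6570.
Sum = Δs · [h(2.75) + h(3) + h(3.25) + h(3.5)].
Sum ≈ -0.0282.

-0.0282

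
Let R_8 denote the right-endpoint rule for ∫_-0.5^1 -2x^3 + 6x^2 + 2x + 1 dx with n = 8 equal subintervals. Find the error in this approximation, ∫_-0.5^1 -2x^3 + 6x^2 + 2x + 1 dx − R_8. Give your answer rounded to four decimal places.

Exact integral: ∫_-0.5^1 f(x) dx = 4.03125.
R_8 ≈ 4.562988.
Error ≈ 4.03125 − 4.562988 ≈ -0.5317.

-0.5317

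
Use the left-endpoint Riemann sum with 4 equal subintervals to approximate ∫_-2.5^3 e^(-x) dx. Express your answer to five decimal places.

22.32783

Δx = (3 − (-2.5))/4 = 1.375.
Left endpoints: -2.5, -1.125, 0.25, 1.625.
f(-2.5) ≈ 12.18249, f(-1.125) ≈ 3.08022, f(0.25) ≈ 0.77880, f(1.625) ≈ 0.19691.
Sum = Δx · [f(-2.5) + f(-1.125) + f(0.25) + f(1.625)].
Sum ≈ 22.32783.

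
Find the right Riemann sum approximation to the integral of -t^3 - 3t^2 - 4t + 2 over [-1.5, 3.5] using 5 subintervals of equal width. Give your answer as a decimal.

-145.625

Δt = (3.5 − (-1.5))/5 = 1.
Right endpoints: -0.5, 0.5, 1.5, 2.5, 3.5.
f(-0.5) = 3.375, f(0.5) = -0.875, f(1.5) = -14.125, f(2.5) = -42.375, f(3.5) = -91.625.
Sum = Δt · [f(-0.5) + f(0.5) + f(1.5) + f(2.5) + f(3.5)].
Sum = -145.625.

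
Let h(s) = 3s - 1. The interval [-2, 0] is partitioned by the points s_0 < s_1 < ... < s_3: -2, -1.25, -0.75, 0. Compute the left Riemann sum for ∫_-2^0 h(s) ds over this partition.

Subinterval widths: 0.75, 0.5, 0.75.
Left endpoints: -2, -1.25, -0.75.
h(-2) = -7, h(-1.25) = -4.75, h(-0.75) = -3.25.
Sum = Σ Δs_i · h(s_i).
Sum = -10.0625.

-10.0625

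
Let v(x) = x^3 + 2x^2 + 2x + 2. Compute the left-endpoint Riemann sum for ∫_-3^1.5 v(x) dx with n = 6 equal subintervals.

Δx = (1.5 − (-3))/6 = 0.75.
Left endpoints: -3, -2.25, -1.5, -0.75, 0, 0.75.
v(-3) = -13, v(-2.25) = -3.765625, v(-1.5) = 0.125, v(-0.75) = 1.203125, v(0) = 2, v(0.75) = 5.046875.
Sum = Δx · [v(-3) + v(-2.25) + v(-1.5) + ...].
Sum = -6.29296875.

-6.29296875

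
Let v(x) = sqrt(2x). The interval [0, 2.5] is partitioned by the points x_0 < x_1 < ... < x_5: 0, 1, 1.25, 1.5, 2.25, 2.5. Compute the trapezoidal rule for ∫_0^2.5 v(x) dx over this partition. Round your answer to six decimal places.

3.485362

Subinterval widths: 1, 0.25, 0.25, 0.75, 0.25.
v(0) ≈ 0.000000, v(1) ≈ 1.414214, v(1.25) ≈ 1.581139, v(1.5) ≈ 1.732051, v(2.25) ≈ 2.121320, v(2.5) ≈ 2.236068.
On each subinterval the trapezoid contributes (Δx_i/2)·[v(x_{i-1}) + v(x_i)].
Sum ≈ 3.485362.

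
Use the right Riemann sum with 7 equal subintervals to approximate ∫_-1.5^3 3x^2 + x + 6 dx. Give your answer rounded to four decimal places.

69.6352

Δx = (3 − (-1.5))/7 = 9/14.
Right endpoints: -6/7, -3/14, 3/7, 15/14, 12/7, 33/14, 3.
f(-6/7) = 360/49, f(-3/14) = 1161/196, f(3/7) = 342/49, f(15/14) = 2061/196, f(12/7) = 810/49, f(33/14) = 4905/196, f(3) = 36.
Sum = Δx · [f(-6/7) + f(-3/14) + f(3/7) + ...].
Sum ≈ 69.6352.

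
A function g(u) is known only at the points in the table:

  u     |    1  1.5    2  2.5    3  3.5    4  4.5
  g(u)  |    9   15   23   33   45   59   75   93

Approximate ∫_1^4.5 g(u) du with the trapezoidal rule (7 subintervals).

150.5

Δu = 0.5.
T_7 = (0.5/2)·[9 + 2·15 + 2·23 + 2·33 + 2·45 + 2·59 + 2·75 + 93] = 150.5.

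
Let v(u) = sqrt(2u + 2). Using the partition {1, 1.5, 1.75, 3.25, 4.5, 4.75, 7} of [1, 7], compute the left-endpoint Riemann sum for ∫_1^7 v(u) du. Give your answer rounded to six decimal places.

17.180451

Subinterval widths: 0.5, 0.25, 1.5, 1.25, 0.25, 2.25.
Left endpoints: 1, 1.5, 1.75, 3.25, 4.5, 4.75.
v(1) ≈ 2.000000, v(1.5) ≈ 2.236068, v(1.75) ≈ 2.345208, v(3.25) ≈ 2.915476, v(4.5) ≈ 3.316625, v(4.75) ≈ 3.391165.
Sum = Σ Δu_i · v(u_i).
Sum ≈ 17.180451.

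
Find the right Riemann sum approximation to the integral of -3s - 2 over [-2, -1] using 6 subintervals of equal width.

Δs = (-1 − (-2))/6 = 1/6.
Right endpoints: -11/6, -5/3, -1.5, -4/3, -7/6, -1.
f(-11/6) = 3.5, f(-5/3) = 3, f(-1.5) = 2.5, f(-4/3) = 2, f(-7/6) = 1.5, f(-1) = 1.
Sum = Δs · [f(-11/6) + f(-5/3) + f(-1.5) + ...].
Sum = 2.25.

2.25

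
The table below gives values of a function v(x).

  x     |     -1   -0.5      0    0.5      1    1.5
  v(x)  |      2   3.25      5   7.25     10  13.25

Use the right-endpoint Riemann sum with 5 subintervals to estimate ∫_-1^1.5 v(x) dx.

Δx = 0.5.
Sum = 0.5·[3.25 + 5 + 7.25 + 10 + 13.25] = 19.375.

19.375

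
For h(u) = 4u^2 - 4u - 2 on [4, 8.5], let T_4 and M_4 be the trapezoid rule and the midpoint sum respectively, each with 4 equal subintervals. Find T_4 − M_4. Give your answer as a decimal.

T_4 = 615.796875.
M_4 = 610.1015625.
T_4 − M_4 = 5.6953125.

5.6953125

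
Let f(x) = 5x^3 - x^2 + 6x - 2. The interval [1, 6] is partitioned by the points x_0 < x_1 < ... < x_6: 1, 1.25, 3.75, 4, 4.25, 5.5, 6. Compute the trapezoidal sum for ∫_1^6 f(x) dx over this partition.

1762.73828125

Subinterval widths: 0.25, 2.5, 0.25, 0.25, 1.25, 0.5.
f(1) = 8, f(1.25) = 13.703125, f(3.75) = 270.109375, f(4) = 326, f(4.25) = 389.265625, f(5.5) = 832.625, f(6) = 1078.
On each subinterval the trapezoid contributes (Δx_i/2)·[f(x_{i-1}) + f(x_i)].
Sum = 1762.73828125.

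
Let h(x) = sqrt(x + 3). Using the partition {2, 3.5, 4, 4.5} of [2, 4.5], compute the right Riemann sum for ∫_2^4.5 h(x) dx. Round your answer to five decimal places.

Subinterval widths: 1.5, 0.5, 0.5.
Right endpoints: 3.5, 4, 4.5.
h(3.5) ≈ 2.54951, h(4) ≈ 2.64575, h(4.5) ≈ 2.73861.
Sum = Σ Δx_i · h(x_i).
Sum ≈ 6.51645.

6.51645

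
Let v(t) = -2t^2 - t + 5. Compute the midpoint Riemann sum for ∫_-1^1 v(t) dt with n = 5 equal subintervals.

Δt = (1 − (-1))/5 = 0.4.
Midpoints: -0.8, -0.4, 0, 0.4, 0.8.
v(-0.8) = 4.52, v(-0.4) = 5.08, v(0) = 5, v(0.4) = 4.28, v(0.8) = 2.92.
Sum = Δt · [v(-0.8) + v(-0.4) + v(0) + v(0.4) + v(0.8)].
Sum = 8.72.

8.72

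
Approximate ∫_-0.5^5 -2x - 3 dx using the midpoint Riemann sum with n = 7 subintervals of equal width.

Δx = (5 − (-0.5))/7 = 11/14.
Midpoints: -3/28, 19/28, 41/28, 2.25, 85/28, 107/28, 129/28.
f(-3/28) = -39/14, f(19/28) = -61/14, f(41/28) = -83/14, f(2.25) = -7.5, f(85/28) = -127/14, f(107/28) = -149/14, f(129/28) = -171/14.
Sum = Δx · [f(-3/28) + f(19/28) + f(41/28) + ...].
Sum = -41.25.

-41.25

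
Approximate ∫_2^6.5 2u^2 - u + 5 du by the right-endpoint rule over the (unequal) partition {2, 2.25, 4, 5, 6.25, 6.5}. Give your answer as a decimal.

227.8125

Subinterval widths: 0.25, 1.75, 1, 1.25, 0.25.
Right endpoints: 2.25, 4, 5, 6.25, 6.5.
f(2.25) = 12.875, f(4) = 33, f(5) = 50, f(6.25) = 76.875, f(6.5) = 83.
Sum = Σ Δu_i · f(u_i).
Sum = 227.8125.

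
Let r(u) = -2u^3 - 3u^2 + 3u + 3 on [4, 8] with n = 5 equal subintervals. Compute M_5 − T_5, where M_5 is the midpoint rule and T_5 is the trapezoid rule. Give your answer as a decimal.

M_5 = -2275.68.
T_5 = -2300.64.
M_5 − T_5 = 24.96.

24.96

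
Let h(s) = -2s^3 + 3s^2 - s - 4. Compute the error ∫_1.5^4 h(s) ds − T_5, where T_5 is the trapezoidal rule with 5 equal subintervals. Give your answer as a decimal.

Exact integral: ∫_1.5^4 h(s) ds = -81.71875.
T_5 = -83.125.
Error = -81.71875 − (-83.125) = 1.40625.

1.40625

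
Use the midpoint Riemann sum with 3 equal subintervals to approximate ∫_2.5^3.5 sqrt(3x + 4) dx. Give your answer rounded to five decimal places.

3.60377

Δx = (3.5 − 2.5)/3 = 1/3.
Midpoints: 8/3, 3, 10/3.
f(8/3) ≈ 3.46410, f(3) ≈ 3.60555, f(10/3) ≈ 3.74166.
Sum = Δx · [f(8/3) + f(3) + f(10/3)].
Sum ≈ 3.60377.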